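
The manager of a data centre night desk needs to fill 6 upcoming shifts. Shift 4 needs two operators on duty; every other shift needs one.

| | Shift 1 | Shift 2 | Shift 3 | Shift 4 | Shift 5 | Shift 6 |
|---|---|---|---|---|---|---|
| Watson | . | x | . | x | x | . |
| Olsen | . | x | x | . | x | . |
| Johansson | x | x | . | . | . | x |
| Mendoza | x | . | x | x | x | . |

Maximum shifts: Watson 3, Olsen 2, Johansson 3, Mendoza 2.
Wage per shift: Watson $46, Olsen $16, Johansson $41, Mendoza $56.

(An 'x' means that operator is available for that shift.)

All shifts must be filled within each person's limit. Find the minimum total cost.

$257

Shift 4 can only be covered by Watson and Mendoza, so that assignment is forced.
Shift 6 can only be covered by Johansson, so that assignment is forced.
Picking the cheapest available operator for each shift independently would cost $232, but that ignores the shift limits.
An optimal schedule: Shift 1→Johansson, Shift 2→Johansson, Shift 3→Olsen, Shift 4→Watson+Mendoza, Shift 5→Olsen, Shift 6→Johansson.
Total: 41 + 41 + 16 + 46 + 56 + 16 + 41 = $257.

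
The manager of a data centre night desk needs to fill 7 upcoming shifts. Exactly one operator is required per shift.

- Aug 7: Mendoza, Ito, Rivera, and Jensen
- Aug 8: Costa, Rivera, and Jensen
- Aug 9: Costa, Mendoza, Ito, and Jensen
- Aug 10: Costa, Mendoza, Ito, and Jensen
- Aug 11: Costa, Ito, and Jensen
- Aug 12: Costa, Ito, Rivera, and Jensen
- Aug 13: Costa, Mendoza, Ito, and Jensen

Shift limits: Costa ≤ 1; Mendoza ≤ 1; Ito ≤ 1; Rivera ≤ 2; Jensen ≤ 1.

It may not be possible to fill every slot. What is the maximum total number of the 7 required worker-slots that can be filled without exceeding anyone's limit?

6

Total capacity across all operators is 1+1+1+2+1 = 6, and 7 slots are needed, so at most 6 can be filled.
An assignment achieving 6: Aug 7→Rivera, Aug 8→Costa, Aug 9→Mendoza, Aug 10→Jensen, Aug 11→Ito, Aug 12→Rivera.
Loads: Costa 1/1, Mendoza 1/1, Ito 1/1, Rivera 2/2, Jensen 1/1.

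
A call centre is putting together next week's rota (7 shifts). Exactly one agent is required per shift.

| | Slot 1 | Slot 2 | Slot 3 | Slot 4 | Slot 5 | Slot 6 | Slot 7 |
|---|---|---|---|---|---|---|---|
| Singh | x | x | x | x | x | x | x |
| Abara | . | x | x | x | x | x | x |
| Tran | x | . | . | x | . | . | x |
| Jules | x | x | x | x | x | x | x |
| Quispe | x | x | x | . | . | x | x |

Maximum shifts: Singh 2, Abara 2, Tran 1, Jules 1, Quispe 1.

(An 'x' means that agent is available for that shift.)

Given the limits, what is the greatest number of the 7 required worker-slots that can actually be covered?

Total capacity across all agents is 2+2+1+1+1 = 7, and 7 slots are needed, so at most 7 can be filled.
An assignment achieving 7: Slot 1→Singh, Slot 2→Abara, Slot 3→Abara, Slot 4→Tran, Slot 5→Singh, Slot 6→Jules, Slot 7→Quispe.
Loads: Singh 2/2, Abara 2/2, Tran 1/1, Jules 1/1, Quispe 1/1.

7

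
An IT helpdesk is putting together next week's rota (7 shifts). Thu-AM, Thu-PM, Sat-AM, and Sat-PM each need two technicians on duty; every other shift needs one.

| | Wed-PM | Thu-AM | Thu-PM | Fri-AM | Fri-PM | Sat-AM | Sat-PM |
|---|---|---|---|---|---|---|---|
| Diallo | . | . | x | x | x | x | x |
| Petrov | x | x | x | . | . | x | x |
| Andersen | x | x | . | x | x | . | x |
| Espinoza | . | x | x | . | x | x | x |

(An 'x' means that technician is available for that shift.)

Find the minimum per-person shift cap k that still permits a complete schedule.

With 4 technicians and 11 worker-slots to fill, someone must work at least ⌈11/4⌉ = 3 shifts, so k ≥ 3.
k = 3 works: Wed-PM→Petrov, Thu-AM→Petrov+Andersen, Thu-PM→Diallo+Petrov, Fri-AM→Diallo, Fri-PM→Andersen, Sat-AM→Diallo+Espinoza, Sat-PM→Andersen+Espinoza.
Loads: Diallo 3, Petrov 3, Andersen 3, Espinoza 2 — all ≤ 3.

3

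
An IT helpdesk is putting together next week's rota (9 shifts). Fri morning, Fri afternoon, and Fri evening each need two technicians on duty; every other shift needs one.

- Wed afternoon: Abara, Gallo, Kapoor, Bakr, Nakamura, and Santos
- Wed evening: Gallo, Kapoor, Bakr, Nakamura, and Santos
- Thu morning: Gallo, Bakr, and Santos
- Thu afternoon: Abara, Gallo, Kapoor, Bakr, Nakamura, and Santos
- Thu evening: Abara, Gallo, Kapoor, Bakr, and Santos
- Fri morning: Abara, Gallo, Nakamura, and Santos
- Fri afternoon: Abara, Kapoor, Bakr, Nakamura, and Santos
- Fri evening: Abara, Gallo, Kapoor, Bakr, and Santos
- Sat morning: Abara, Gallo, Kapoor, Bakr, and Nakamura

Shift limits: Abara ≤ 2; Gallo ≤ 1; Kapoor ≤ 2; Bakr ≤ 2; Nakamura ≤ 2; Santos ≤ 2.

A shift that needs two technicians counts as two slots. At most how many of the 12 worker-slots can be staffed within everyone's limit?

Total capacity across all technicians is 2+1+2+2+2+2 = 11, and 12 slots are needed, so at most 11 can be filled.
An assignment achieving 11: Wed afternoon→Santos, Wed evening→Kapoor, Thu morning→Gallo, Thu evening→Abara, Fri morning→Abara+Nakamura, Fri afternoon→Kapoor+Bakr, Fri evening→Bakr+Santos, Sat morning→Nakamura.
Loads: Abara 2/2, Gallo 1/1, Kapoor 2/2, Bakr 2/2, Nakamura 2/2, Santos 2/2.

11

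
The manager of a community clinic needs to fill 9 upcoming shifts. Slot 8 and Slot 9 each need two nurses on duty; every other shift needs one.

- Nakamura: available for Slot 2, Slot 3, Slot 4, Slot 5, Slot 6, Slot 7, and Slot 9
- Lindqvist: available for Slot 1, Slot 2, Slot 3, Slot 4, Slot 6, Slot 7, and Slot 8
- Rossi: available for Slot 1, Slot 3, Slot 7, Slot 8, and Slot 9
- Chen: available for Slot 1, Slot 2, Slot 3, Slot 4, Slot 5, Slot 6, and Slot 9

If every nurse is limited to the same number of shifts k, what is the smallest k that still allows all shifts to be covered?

3

With 4 nurses and 11 worker-slots to fill, someone must work at least ⌈11/4⌉ = 3 shifts, so k ≥ 3.
k = 3 works: Slot 1→Lindqvist, Slot 2→Nakamura, Slot 3→Chen, Slot 4→Nakamura, Slot 5→Nakamura, Slot 6→Lindqvist, Slot 7→Rossi, Slot 8→Lindqvist+Rossi, Slot 9→Rossi+Chen.
Loads: Nakamura 3, Lindqvist 3, Rossi 3, Chen 2 — all ≤ 3.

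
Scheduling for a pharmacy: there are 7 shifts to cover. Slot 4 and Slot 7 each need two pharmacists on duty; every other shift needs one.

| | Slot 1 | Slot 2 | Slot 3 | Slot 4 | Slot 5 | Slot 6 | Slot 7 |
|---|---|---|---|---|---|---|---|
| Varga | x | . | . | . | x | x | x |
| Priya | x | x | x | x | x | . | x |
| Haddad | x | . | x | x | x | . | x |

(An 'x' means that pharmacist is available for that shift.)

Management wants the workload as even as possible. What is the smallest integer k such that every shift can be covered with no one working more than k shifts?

With 3 pharmacists and 9 worker-slots to fill, someone must work at least ⌈9/3⌉ = 3 shifts, so k ≥ 3.
k = 3 works: Slot 1→Varga, Slot 2→Priya, Slot 3→Priya, Slot 4→Priya+Haddad, Slot 5→Haddad, Slot 6→Varga, Slot 7→Varga+Haddad.
Loads: Varga 3, Priya 3, Haddad 3 — all ≤ 3.

3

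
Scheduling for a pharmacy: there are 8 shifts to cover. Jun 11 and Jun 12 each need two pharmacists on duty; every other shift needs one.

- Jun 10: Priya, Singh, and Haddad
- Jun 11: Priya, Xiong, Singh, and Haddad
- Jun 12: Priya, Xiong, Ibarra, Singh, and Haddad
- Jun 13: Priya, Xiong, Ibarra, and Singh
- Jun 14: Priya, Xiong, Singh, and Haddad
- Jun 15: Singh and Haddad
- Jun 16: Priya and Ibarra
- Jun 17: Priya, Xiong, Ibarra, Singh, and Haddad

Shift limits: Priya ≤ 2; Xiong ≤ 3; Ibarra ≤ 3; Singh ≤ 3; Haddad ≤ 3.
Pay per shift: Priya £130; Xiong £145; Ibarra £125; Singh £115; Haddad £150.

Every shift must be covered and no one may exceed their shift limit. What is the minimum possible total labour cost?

£1270

Picking the cheapest available pharmacist for each shift independently would cost £1185, but that ignores the shift limits.
An optimal schedule: Jun 10→Singh, Jun 11→Priya+Xiong, Jun 12→Ibarra+Xiong, Jun 13→Singh, Jun 14→Priya, Jun 15→Singh, Jun 16→Ibarra, Jun 17→Ibarra.
Total: 115 + 130 + 145 + 125 + 145 + 115 + 130 + 115 + 125 + 125 = £1270.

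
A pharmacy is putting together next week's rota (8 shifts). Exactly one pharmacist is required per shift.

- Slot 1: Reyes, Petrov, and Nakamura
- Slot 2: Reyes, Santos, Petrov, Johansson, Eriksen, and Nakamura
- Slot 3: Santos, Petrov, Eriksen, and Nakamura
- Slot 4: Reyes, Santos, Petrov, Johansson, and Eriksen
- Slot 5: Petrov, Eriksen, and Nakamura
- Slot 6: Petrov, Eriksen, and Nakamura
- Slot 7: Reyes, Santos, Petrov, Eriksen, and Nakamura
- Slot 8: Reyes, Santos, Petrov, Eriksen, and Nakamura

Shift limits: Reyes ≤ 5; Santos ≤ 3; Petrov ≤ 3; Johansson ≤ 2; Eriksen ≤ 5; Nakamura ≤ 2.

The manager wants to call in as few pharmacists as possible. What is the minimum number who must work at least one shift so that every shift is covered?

8 slots to fill and no one can take more than 5, so at least ⌈8/5⌉ = 2 pharmacists are needed.
Reyes and Petrov alone can cover everything: Slot 1→Reyes, Slot 2→Reyes, Slot 3→Petrov, Slot 4→Reyes, Slot 5→Petrov, Slot 6→Petrov, Slot 7→Reyes, Slot 8→Reyes.

2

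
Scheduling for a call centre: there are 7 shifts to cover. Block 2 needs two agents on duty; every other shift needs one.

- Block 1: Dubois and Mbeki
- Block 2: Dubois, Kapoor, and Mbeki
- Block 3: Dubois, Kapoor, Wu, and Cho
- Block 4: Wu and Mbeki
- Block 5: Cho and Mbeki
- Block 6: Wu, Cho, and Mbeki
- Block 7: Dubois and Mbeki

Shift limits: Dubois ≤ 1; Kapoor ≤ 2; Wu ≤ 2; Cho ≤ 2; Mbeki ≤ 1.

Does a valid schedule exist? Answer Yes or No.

Total capacity is 8 and 8 slots are needed, so capacity alone doesn't rule it out.
Shifts {Block 1, Block 2, Block 7} need 4 worker-slots in total, but the agents available for any of those shifts (Dubois, Kapoor, and Mbeki) can supply at most 3 among them. So no valid schedule exists.

No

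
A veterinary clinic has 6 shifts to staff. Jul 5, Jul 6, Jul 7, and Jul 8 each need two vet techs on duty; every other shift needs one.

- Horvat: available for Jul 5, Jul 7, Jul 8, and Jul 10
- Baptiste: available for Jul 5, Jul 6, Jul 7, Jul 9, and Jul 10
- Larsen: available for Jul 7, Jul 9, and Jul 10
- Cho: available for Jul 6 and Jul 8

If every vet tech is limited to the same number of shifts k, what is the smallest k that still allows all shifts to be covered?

With 4 vet techs and 10 worker-slots to fill, someone must work at least ⌈10/4⌉ = 3 shifts, so k ≥ 3.
k = 3 works: Jul 5→Horvat+Baptiste, Jul 6→Baptiste+Cho, Jul 7→Horvat+Larsen, Jul 8→Horvat+Cho, Jul 9→Baptiste, Jul 10→Larsen.
Loads: Horvat 3, Baptiste 3, Larsen 2, Cho 2 — all ≤ 3.

3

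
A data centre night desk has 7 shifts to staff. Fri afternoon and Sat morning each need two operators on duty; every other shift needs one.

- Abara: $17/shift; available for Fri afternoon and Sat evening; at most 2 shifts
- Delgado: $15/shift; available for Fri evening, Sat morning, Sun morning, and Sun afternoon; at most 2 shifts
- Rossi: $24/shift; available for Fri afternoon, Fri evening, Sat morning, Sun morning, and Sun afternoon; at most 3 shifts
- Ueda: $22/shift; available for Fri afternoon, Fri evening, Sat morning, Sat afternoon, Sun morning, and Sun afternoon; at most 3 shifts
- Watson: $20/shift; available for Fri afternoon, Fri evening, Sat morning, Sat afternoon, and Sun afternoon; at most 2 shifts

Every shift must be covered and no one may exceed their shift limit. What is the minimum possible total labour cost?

Sat evening can only be covered by Abara, so that assignment is forced.
Picking the cheapest available operator for each shift independently would cost $154, but that ignores the shift limits.
An optimal schedule: Fri afternoon→Abara+Ueda, Fri evening→Delgado, Sat morning→Watson+Ueda, Sat afternoon→Watson, Sat evening→Abara, Sun morning→Delgado, Sun afternoon→Ueda.
Total: 17 + 22 + 15 + 20 + 22 + 20 + 17 + 15 + 22 = $170.

$170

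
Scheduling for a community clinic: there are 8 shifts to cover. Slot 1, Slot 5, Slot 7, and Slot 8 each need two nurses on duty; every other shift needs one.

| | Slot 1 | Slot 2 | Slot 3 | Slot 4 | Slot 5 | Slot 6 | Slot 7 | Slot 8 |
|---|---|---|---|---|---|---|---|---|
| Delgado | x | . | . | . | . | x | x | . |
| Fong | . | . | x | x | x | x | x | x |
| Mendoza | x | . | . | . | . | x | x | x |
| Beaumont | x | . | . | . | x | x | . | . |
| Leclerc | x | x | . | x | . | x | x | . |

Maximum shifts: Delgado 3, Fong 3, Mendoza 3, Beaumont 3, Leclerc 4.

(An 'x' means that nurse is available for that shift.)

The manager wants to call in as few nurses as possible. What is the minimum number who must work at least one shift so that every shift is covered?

12 slots to fill and no one can take more than 4, so at least ⌈12/4⌉ = 3 nurses are needed.
Any 3 nurses together have capacity at most 4+3+3 = 10 < 12 slots, so 3 can never suffice.
Fong, Mendoza, Beaumont, and Leclerc alone can cover everything: Slot 1→Mendoza+Beaumont, Slot 2→Leclerc, Slot 3→Fong, Slot 4→Leclerc, Slot 5→Fong+Beaumont, Slot 6→Beaumont, Slot 7→Mendoza+Leclerc, Slot 8→Fong+Mendoza.

4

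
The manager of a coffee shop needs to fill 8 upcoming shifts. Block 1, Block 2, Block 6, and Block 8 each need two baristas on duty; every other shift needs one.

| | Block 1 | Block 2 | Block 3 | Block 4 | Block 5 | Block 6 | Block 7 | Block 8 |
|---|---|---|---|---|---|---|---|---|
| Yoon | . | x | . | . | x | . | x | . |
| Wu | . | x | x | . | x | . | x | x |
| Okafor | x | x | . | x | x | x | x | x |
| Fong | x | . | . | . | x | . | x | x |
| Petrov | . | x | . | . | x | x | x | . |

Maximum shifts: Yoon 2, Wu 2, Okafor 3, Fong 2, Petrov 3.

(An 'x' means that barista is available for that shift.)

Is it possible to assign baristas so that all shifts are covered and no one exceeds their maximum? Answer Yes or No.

Yes

Block 1 can only be covered by Okafor and Fong, so that assignment is forced.
Block 3 can only be covered by Wu, so that assignment is forced.
Block 4 can only be covered by Okafor, so that assignment is forced.
One valid schedule: Block 1→Okafor+Fong, Block 2→Yoon+Petrov, Block 3→Wu, Block 4→Okafor, Block 5→Yoon, Block 6→Okafor+Petrov, Block 7→Petrov, Block 8→Wu+Fong.
Loads: Yoon 2/2, Wu 2/2, Okafor 3/3, Fong 2/2, Petrov 3/3 — all within limits.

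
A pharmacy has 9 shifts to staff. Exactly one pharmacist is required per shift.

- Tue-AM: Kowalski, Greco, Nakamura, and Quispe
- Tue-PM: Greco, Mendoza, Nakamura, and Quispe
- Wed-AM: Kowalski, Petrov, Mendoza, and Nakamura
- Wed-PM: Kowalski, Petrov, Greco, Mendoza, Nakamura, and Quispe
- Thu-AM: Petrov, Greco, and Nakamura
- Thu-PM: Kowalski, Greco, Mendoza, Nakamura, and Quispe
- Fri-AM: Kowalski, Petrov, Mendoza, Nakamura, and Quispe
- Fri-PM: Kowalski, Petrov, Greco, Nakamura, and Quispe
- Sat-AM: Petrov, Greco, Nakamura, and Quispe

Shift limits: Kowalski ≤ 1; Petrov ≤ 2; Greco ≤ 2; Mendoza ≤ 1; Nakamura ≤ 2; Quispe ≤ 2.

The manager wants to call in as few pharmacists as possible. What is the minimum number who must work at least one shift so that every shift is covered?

9 slots to fill and no one can take more than 2, so at least ⌈9/2⌉ = 5 pharmacists are needed.
Kowalski, Petrov, Greco, Nakamura, and Quispe alone can cover everything: Tue-AM→Greco, Tue-PM→Greco, Wed-AM→Kowalski, Wed-PM→Quispe, Thu-AM→Petrov, Thu-PM→Nakamura, Fri-AM→Petrov, Fri-PM→Quispe, Sat-AM→Nakamura.

5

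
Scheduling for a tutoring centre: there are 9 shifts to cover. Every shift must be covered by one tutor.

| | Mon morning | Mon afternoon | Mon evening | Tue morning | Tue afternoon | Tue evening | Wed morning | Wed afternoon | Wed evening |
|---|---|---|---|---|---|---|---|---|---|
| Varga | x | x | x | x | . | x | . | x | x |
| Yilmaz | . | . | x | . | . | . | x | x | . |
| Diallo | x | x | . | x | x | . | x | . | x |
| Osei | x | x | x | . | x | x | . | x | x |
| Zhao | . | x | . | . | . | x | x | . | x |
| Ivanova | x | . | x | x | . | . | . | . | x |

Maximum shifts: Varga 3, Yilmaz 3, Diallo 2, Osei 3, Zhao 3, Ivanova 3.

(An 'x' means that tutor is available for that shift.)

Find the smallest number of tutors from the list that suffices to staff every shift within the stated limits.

9 slots to fill and no one can take more than 3, so at least ⌈9/3⌉ = 3 tutors are needed.
Varga, Yilmaz, and Osei alone can cover everything: Mon morning→Varga, Mon afternoon→Varga, Mon evening→Yilmaz, Tue morning→Varga, Tue afternoon→Osei, Tue evening→Osei, Wed morning→Yilmaz, Wed afternoon→Yilmaz, Wed evening→Osei.

3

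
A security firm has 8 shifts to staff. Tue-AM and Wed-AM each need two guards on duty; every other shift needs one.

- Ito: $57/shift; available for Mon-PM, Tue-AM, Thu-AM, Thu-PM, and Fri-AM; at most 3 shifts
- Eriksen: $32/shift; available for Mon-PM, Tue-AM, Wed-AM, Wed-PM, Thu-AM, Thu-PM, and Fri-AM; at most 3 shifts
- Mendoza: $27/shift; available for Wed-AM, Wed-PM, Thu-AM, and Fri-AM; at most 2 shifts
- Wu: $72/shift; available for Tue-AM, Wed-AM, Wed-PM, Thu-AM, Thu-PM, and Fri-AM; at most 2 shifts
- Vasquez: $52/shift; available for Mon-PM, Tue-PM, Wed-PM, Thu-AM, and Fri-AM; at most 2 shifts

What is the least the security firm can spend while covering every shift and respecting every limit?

Tue-PM can only be covered by Vasquez, so that assignment is forced.
Picking the cheapest available guard for each shift independently would cost $345, but that ignores the shift limits.
An optimal schedule: Mon-PM→Eriksen, Tue-AM→Eriksen+Ito, Tue-PM→Vasquez, Wed-AM→Mendoza+Eriksen, Wed-PM→Mendoza, Thu-AM→Vasquez, Thu-PM→Ito, Fri-AM→Ito.
Total: 32 + 32 + 57 + 52 + 27 + 32 + 27 + 52 + 57 + 57 = $425.

$425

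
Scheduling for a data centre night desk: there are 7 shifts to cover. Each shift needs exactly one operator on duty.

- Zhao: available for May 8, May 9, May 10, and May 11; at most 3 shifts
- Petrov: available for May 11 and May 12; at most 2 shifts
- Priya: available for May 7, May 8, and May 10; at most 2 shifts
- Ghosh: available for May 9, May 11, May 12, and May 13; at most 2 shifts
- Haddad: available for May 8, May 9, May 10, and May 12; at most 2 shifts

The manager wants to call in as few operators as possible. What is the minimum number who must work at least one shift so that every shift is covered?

3

7 slots to fill and no one can take more than 3, so at least ⌈7/3⌉ = 3 operators are needed.
Zhao, Priya, and Ghosh alone can cover everything: May 7→Priya, May 8→Zhao, May 9→Zhao, May 10→Priya, May 11→Zhao, May 12→Ghosh, May 13→Ghosh.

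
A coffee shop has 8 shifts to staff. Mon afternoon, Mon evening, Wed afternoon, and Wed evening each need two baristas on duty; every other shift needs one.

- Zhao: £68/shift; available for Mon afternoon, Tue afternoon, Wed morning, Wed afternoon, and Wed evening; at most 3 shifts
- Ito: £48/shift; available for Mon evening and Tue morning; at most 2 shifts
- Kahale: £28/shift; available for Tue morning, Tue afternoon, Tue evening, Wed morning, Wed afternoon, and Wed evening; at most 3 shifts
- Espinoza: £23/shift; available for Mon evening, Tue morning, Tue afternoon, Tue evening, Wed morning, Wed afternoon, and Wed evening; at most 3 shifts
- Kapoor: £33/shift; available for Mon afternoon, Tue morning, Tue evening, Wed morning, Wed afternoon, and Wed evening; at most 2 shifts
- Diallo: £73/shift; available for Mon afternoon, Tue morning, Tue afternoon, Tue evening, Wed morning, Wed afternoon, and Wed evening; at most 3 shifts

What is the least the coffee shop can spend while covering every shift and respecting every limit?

£451

Mon evening can only be covered by Ito and Espinoza, so that assignment is forced.
Picking the cheapest available barista for each shift independently would cost £366, but that ignores the shift limits.
An optimal schedule: Mon afternoon→Kapoor+Zhao, Mon evening→Espinoza+Ito, Tue morning→Ito, Tue afternoon→Espinoza, Tue evening→Espinoza, Wed morning→Kahale, Wed afternoon→Kahale+Kapoor, Wed evening→Kahale+Zhao.
Total: 33 + 68 + 23 + 48 + 48 + 23 + 23 + 28 + 28 + 33 + 28 + 68 = £451.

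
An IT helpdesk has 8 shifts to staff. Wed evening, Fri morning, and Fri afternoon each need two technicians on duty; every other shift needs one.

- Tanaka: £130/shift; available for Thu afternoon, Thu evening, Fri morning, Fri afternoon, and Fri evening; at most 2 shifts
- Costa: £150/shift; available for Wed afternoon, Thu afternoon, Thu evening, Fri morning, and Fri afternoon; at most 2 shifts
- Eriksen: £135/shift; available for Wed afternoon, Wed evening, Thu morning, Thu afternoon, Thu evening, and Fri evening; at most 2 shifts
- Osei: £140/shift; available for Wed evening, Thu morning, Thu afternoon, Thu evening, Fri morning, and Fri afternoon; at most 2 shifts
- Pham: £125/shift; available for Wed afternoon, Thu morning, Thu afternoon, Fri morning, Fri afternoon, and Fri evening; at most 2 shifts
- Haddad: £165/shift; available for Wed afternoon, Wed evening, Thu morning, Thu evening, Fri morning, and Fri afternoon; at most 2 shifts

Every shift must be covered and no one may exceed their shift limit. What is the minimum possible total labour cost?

Picking the cheapest available technician for each shift independently would cost £1415, but that ignores the shift limits.
An optimal schedule: Wed afternoon→Costa, Wed evening→Eriksen+Osei, Thu morning→Eriksen, Thu afternoon→Tanaka, Thu evening→Costa, Fri morning→Osei+Pham, Fri afternoon→Pham+Haddad, Fri evening→Tanaka.
Total: 150 + 135 + 140 + 135 + 130 + 150 + 140 + 125 + 125 + 165 + 130 = £1525.

£1525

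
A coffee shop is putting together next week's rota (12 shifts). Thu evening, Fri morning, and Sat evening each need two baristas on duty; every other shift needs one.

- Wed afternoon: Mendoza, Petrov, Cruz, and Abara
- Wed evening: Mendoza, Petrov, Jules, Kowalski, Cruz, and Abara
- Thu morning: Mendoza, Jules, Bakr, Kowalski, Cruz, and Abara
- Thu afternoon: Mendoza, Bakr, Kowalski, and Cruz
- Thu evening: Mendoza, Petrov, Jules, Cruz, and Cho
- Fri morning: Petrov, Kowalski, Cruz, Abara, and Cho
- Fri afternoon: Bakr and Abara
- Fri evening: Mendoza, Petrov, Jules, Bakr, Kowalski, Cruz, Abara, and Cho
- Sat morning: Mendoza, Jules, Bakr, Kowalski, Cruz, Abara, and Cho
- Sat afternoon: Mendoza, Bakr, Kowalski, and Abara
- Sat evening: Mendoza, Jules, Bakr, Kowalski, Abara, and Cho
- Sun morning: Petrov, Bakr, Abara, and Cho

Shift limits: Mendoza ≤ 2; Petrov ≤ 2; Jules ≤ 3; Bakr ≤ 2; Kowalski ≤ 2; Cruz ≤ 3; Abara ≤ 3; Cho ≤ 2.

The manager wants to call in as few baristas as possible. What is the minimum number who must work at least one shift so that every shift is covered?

15 slots to fill and no one can take more than 3, so at least ⌈15/3⌉ = 5 baristas are needed.
Any 5 baristas together have capacity at most 3+3+3+2+2 = 13 < 15 slots, so 5 can never suffice.
Mendoza, Petrov, Jules, Bakr, Cruz, and Abara alone can cover everything: Wed afternoon→Cruz, Wed evening→Jules, Thu morning→Jules, Thu afternoon→Mendoza, Thu evening→Jules+Cruz, Fri morning→Petrov+Cruz, Fri afternoon→Bakr, Fri evening→Abara, Sat morning→Abara, Sat afternoon→Mendoza, Sat evening→Bakr+Abara, Sun morning→Petrov.

6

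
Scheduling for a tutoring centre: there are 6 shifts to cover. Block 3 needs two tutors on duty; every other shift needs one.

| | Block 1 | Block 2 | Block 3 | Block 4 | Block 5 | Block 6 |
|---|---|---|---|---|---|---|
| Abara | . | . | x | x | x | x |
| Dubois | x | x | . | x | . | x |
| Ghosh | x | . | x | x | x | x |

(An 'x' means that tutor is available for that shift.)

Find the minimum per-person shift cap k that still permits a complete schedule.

With 3 tutors and 7 worker-slots to fill, someone must work at least ⌈7/3⌉ = 3 shifts, so k ≥ 3.
k = 3 works: Block 1→Dubois, Block 2→Dubois, Block 3→Abara+Ghosh, Block 4→Abara, Block 5→Abara, Block 6→Dubois.
Loads: Abara 3, Dubois 3, Ghosh 1 — all ≤ 3.

3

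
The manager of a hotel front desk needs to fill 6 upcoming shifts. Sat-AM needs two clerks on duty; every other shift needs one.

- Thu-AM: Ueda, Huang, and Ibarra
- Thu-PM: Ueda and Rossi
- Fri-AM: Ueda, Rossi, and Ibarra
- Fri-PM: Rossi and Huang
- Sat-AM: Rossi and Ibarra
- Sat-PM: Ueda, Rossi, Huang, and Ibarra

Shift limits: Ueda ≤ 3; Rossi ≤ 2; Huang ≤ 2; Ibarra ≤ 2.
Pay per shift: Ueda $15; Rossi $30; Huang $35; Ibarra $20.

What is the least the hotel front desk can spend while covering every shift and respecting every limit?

$145

Sat-AM can only be covered by Rossi and Ibarra, so that assignment is forced.
Picking the cheapest available clerk for each shift independently would cost $140, but that ignores the shift limits.
An optimal schedule: Thu-AM→Ueda, Thu-PM→Ueda, Fri-AM→Ueda, Fri-PM→Rossi, Sat-AM→Ibarra+Rossi, Sat-PM→Ibarra.
Total: 15 + 15 + 15 + 30 + 20 + 30 + 20 = $145.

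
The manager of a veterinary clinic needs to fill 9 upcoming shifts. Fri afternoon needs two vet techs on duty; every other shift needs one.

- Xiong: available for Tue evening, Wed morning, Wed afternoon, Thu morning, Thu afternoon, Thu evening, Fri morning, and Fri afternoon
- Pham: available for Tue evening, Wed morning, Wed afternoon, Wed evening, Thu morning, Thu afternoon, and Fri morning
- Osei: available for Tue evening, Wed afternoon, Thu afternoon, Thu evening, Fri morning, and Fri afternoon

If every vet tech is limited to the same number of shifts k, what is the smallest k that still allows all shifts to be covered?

4

With 3 vet techs and 10 worker-slots to fill, someone must work at least ⌈10/3⌉ = 4 shifts, so k ≥ 4.
k = 4 works: Tue evening→Pham, Wed morning→Xiong, Wed afternoon→Pham, Wed evening→Pham, Thu morning→Xiong, Thu afternoon→Pham, Thu evening→Xiong, Fri morning→Osei, Fri afternoon→Xiong+Osei.
Loads: Xiong 4, Pham 4, Osei 2 — all ≤ 4.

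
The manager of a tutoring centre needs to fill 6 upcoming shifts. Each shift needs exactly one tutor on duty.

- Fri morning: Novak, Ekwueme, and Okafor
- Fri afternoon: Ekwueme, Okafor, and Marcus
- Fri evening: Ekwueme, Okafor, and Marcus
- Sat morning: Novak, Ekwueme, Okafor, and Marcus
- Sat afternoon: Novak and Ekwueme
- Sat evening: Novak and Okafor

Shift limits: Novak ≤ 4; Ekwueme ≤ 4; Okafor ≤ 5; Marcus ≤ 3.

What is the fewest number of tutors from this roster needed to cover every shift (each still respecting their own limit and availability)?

6 slots to fill and no one can take more than 5, so at least ⌈6/5⌉ = 2 tutors are needed.
Novak and Ekwueme alone can cover everything: Fri morning→Novak, Fri afternoon→Ekwueme, Fri evening→Ekwueme, Sat morning→Novak, Sat afternoon→Novak, Sat evening→Novak.

2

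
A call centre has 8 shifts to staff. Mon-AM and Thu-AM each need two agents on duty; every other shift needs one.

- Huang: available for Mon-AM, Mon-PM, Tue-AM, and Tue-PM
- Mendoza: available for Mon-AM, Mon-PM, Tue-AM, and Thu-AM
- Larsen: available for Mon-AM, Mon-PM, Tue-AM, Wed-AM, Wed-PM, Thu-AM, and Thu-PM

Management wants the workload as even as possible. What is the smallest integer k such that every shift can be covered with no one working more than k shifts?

4

With 3 agents and 10 worker-slots to fill, someone must work at least ⌈10/3⌉ = 4 shifts, so k ≥ 4.
k = 4 works: Mon-AM→Huang+Mendoza, Mon-PM→Huang, Tue-AM→Huang, Tue-PM→Huang, Wed-AM→Larsen, Wed-PM→Larsen, Thu-AM→Mendoza+Larsen, Thu-PM→Larsen.
Loads: Huang 4, Mendoza 2, Larsen 4 — all ≤ 4.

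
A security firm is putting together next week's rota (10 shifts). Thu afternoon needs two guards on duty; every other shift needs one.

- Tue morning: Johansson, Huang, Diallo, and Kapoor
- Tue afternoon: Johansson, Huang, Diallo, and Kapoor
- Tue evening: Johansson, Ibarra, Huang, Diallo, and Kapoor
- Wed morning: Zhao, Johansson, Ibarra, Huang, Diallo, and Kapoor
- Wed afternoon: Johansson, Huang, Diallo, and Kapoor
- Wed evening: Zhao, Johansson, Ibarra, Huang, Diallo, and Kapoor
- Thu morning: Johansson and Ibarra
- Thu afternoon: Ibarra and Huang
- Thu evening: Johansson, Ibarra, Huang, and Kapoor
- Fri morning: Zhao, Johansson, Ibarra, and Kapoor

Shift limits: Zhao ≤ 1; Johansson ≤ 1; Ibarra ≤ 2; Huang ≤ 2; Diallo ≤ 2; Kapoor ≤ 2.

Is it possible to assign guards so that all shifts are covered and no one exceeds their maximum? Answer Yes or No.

No

Total capacity is 1+1+2+2+2+2 = 10 but 11 worker-slots are needed — infeasible.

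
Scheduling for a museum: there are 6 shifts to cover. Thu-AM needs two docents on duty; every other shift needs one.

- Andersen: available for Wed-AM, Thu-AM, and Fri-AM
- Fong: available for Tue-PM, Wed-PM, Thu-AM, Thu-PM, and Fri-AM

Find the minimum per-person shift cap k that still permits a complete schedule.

With 2 docents and 7 worker-slots to fill, someone must work at least ⌈7/2⌉ = 4 shifts, so k ≥ 4.
k = 4 works: Tue-PM→Fong, Wed-AM→Andersen, Wed-PM→Fong, Thu-AM→Andersen+Fong, Thu-PM→Fong, Fri-AM→Andersen.
Loads: Andersen 3, Fong 4 — all ≤ 4.

4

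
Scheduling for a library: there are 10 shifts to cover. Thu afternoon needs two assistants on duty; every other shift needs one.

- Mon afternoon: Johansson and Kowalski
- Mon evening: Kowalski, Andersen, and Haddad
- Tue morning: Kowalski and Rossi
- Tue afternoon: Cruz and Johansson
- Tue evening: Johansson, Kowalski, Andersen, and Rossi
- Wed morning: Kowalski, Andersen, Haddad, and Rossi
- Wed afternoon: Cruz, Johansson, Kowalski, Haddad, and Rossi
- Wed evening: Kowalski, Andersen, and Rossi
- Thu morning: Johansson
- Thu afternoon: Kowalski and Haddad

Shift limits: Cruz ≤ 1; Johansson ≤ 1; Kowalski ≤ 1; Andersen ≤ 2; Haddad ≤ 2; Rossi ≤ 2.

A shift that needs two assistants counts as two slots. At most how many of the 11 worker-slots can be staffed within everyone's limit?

Total capacity across all assistants is 1+1+1+2+2+2 = 9, and 11 slots are needed, so at most 9 can be filled.
An assignment achieving 9: Mon afternoon→Kowalski, Mon evening→Andersen, Tue morning→Rossi, Tue afternoon→Cruz, Tue evening→Rossi, Wed morning→Haddad, Wed evening→Andersen, Thu morning→Johansson, Thu afternoon→Haddad.
Loads: Cruz 1/1, Johansson 1/1, Kowalski 1/1, Andersen 2/2, Haddad 2/2, Rossi 2/2.

9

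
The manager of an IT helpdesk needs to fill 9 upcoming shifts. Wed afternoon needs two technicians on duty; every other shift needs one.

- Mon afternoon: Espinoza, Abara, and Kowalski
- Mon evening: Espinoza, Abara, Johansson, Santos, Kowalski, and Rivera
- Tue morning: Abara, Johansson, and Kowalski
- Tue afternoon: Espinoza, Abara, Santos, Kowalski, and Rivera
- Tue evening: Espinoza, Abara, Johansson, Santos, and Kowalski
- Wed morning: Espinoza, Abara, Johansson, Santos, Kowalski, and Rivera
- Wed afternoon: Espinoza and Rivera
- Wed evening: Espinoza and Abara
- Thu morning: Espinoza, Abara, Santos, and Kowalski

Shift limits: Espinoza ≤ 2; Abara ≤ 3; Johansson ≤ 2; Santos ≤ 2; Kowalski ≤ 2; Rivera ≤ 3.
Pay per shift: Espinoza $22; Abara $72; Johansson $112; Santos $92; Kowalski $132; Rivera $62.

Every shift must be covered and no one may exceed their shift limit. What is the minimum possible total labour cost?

Wed afternoon can only be covered by Espinoza and Rivera, so that assignment is forced.
Picking the cheapest available technician for each shift independently would cost $310, but that ignores the shift limits.
An optimal schedule: Mon afternoon→Abara, Mon evening→Rivera, Tue morning→Abara, Tue afternoon→Rivera, Tue evening→Santos, Wed morning→Santos, Wed afternoon→Espinoza+Rivera, Wed evening→Espinoza, Thu morning→Abara.
Total: 72 + 62 + 72 + 62 + 92 + 92 + 22 + 62 + 22 + 72 = $630.

$630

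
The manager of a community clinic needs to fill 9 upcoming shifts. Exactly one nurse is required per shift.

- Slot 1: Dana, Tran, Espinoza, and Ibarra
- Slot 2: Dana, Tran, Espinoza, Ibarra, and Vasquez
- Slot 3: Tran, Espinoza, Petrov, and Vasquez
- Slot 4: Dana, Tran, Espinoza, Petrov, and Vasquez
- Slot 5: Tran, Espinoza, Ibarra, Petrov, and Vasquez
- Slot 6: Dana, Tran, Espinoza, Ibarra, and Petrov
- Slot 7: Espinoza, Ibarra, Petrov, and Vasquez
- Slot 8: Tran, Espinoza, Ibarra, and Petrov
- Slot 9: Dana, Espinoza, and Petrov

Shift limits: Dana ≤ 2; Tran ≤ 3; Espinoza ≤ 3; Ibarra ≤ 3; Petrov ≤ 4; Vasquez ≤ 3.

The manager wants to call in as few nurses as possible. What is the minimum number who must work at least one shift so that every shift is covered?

3

9 slots to fill and no one can take more than 4, so at least ⌈9/4⌉ = 3 nurses are needed.
Dana, Tran, and Petrov alone can cover everything: Slot 1→Dana, Slot 2→Dana, Slot 3→Tran, Slot 4→Petrov, Slot 5→Tran, Slot 6→Petrov, Slot 7→Petrov, Slot 8→Tran, Slot 9→Petrov.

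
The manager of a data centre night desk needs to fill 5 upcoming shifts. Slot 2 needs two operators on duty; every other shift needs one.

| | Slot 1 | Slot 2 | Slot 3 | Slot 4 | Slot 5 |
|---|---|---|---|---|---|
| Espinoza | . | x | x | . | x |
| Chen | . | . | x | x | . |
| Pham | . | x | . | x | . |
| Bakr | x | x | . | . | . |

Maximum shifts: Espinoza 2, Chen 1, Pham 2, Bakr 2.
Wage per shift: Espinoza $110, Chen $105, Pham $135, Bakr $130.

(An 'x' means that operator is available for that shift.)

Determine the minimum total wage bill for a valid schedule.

$720

Slot 1 can only be covered by Bakr, so that assignment is forced.
Slot 5 can only be covered by Espinoza, so that assignment is forced.
Picking the cheapest available operator for each shift independently would cost $690, but that ignores the shift limits.
An optimal schedule: Slot 1→Bakr, Slot 2→Pham+Bakr, Slot 3→Espinoza, Slot 4→Chen, Slot 5→Espinoza.
Total: 130 + 135 + 130 + 110 + 105 + 110 = $720.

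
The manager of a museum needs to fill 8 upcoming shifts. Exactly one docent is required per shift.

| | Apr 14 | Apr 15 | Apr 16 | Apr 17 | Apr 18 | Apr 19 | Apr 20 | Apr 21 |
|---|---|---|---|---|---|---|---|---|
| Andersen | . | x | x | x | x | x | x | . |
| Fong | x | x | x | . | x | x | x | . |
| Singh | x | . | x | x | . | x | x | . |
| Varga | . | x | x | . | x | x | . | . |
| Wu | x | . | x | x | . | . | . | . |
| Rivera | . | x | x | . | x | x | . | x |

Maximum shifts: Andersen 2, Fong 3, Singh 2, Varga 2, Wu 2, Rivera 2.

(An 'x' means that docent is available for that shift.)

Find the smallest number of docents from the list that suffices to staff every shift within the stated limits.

4

8 slots to fill and no one can take more than 3, so at least ⌈8/3⌉ = 3 docents are needed.
Any 3 docents together have capacity at most 3+2+2 = 7 < 8 slots, so 3 can never suffice.
Andersen, Fong, Singh, and Rivera alone can cover everything: Apr 14→Fong, Apr 15→Andersen, Apr 16→Singh, Apr 17→Andersen, Apr 18→Fong, Apr 19→Singh, Apr 20→Fong, Apr 21→Rivera.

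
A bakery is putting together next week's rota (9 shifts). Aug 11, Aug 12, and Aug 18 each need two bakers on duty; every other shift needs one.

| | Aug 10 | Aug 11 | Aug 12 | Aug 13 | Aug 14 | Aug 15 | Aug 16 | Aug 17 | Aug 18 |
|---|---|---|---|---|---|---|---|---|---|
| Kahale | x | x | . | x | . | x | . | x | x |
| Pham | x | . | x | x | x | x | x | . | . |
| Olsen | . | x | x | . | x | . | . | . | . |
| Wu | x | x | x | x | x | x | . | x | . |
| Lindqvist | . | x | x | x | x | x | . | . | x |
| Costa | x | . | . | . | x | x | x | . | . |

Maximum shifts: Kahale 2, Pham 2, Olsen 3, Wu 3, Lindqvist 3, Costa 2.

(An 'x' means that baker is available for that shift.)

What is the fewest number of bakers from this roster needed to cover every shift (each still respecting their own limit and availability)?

5

12 slots to fill and no one can take more than 3, so at least ⌈12/3⌉ = 4 bakers are needed.
Any 4 bakers together have capacity at most 3+3+3+2 = 11 < 12 slots, so 4 can never suffice.
Kahale, Pham, Olsen, Wu, and Lindqvist alone can cover everything: Aug 10→Pham, Aug 11→Olsen+Wu, Aug 12→Olsen+Lindqvist, Aug 13→Wu, Aug 14→Olsen, Aug 15→Wu, Aug 16→Pham, Aug 17→Kahale, Aug 18→Kahale+Lindqvist.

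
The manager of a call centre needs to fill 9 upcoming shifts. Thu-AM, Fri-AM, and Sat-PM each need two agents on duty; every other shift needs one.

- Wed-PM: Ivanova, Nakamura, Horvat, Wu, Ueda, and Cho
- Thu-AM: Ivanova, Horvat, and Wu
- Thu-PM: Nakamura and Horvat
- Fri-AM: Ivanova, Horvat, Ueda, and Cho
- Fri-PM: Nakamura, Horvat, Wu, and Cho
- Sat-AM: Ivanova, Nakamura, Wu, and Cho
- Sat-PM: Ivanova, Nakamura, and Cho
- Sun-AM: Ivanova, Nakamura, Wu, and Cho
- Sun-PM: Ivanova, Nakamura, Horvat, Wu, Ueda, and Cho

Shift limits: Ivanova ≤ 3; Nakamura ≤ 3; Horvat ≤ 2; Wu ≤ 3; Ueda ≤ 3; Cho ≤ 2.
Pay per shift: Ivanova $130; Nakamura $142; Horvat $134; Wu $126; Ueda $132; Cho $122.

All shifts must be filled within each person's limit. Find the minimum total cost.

$1542

Picking the cheapest available agent for each shift independently would cost $1504, but that ignores the shift limits.
An optimal schedule: Wed-PM→Ueda, Thu-AM→Wu+Ivanova, Thu-PM→Horvat, Fri-AM→Ivanova+Ueda, Fri-PM→Cho, Sat-AM→Wu, Sat-PM→Cho+Ivanova, Sun-AM→Wu, Sun-PM→Ueda.
Total: 132 + 126 + 130 + 134 + 130 + 132 + 122 + 126 + 122 + 130 + 126 + 132 = $1542.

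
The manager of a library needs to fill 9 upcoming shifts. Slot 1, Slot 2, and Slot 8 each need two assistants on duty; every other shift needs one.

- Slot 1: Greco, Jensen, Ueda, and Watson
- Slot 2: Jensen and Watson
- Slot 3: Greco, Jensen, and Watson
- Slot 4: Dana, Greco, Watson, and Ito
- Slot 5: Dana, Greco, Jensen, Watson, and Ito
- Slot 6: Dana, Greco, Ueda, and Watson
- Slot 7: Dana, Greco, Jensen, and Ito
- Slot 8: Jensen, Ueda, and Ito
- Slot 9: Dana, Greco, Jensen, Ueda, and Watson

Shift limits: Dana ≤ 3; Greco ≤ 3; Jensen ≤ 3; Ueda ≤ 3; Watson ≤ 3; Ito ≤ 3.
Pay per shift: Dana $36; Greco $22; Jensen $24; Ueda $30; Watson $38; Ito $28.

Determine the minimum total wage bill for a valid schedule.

Slot 2 can only be covered by Jensen and Watson, so that assignment is forced.
Picking the cheapest available assistant for each shift independently would cost $292, but that ignores the shift limits.
An optimal schedule: Slot 1→Jensen+Ueda, Slot 2→Jensen+Watson, Slot 3→Greco, Slot 4→Greco, Slot 5→Ito, Slot 6→Greco, Slot 7→Ito, Slot 8→Jensen+Ito, Slot 9→Ueda.
Total: 24 + 30 + 24 + 38 + 22 + 22 + 28 + 22 + 28 + 24 + 28 + 30 = $320.

$320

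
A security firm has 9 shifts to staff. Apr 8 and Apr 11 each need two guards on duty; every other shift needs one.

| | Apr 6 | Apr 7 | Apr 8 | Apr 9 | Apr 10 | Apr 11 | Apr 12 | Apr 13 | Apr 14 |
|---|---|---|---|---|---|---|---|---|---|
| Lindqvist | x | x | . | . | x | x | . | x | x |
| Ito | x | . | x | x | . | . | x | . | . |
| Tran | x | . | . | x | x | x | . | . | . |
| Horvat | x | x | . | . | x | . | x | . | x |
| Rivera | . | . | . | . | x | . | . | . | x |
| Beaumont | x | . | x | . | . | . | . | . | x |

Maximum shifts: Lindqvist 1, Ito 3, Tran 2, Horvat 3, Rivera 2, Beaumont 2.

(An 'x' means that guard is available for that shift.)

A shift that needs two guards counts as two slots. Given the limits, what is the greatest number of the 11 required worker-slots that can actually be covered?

Total capacity across all guards is 1+3+2+3+2+2 = 13, and 11 slots are needed, so at most 11 can be filled.
Shifts {Apr 11, Apr 13} need 3 slots but only Lindqvist and Tran are available for them, supplying at most 2 — so at least 1 slot must go unfilled.
An assignment achieving 10: Apr 6→Horvat, Apr 7→Horvat, Apr 8→Ito+Beaumont, Apr 9→Ito, Apr 10→Tran, Apr 11→Tran, Apr 12→Ito, Apr 13→Lindqvist, Apr 14→Horvat.
Loads: Lindqvist 1/1, Ito 3/3, Tran 2/2, Horvat 3/3, Rivera 0/2, Beaumont 1/2.

10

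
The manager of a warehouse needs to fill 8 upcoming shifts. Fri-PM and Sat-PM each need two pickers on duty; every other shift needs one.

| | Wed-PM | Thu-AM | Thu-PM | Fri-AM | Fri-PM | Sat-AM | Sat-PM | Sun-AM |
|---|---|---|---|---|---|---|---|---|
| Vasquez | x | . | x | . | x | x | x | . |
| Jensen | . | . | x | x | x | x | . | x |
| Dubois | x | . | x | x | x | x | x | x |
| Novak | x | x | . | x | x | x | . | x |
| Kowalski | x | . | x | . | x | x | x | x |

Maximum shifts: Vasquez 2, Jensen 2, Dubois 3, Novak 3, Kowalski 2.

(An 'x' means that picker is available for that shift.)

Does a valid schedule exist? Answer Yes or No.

Thu-AM can only be covered by Novak, so that assignment is forced.
One valid schedule: Wed-PM→Vasquez, Thu-AM→Novak, Thu-PM→Jensen, Fri-AM→Jensen, Fri-PM→Novak+Kowalski, Sat-AM→Dubois, Sat-PM→Vasquez+Dubois, Sun-AM→Dubois.
Loads: Vasquez 2/2, Jensen 2/2, Dubois 3/3, Novak 2/3, Kowalski 1/2 — all within limits.

Yes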